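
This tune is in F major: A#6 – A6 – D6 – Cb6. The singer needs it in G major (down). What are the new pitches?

B#5 B5 E5 Db5

From F down to G is a minor seventh; apply that to each pitch.
A#6 to B#5
A6 to B5
D6 to E5
Cb6 to Db5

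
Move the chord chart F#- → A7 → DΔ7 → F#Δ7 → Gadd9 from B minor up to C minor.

B minor up to C minor is a minor second; each chord root moves by that interval while the quality stays the same.
F#-: root F# up a minor second → G, giving G-.
A7: root A up a minor second → Bb, giving Bb7.
DΔ7: root D up a minor second → Eb, giving EbΔ7.
F#Δ7: root F# up a minor second → G, giving GΔ7.
Gadd9: root G up a minor second → Ab, giving Abadd9.

G- Bb7 EbΔ7 GΔ7 Abadd9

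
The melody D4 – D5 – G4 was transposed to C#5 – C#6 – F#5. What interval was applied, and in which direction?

up a major seventh

From D4 to C#5 is 7 letter names — a seventh of some quality.
D4 to C#5 is 11 semitones, which makes it a major seventh; the second version is higher, so the direction is up.
Checking another pair — G4 → F#5 — gives the same interval.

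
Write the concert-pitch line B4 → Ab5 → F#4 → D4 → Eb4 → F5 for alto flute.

E5 Db6 B4 G4 Ab4 Bb5

Written C4 sounds as G3 on the alto flute, so concert pitches are written a perfect fourth up.
B4 gives E5
Ab5 gives Db6
F#4 gives B4
D4 gives G4
Eb4 gives Ab4
F5 gives Bb5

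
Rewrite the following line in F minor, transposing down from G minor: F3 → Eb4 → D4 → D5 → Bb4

G minor to F minor down is a major second, so every note moves down by that interval.
F3 gives Eb3
Eb4 gives Db4
D4 gives C4
D5 gives C5
Bb4 gives Ab4

Eb3 Db4 C4 C5 Ab4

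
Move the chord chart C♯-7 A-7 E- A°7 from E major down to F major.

D-7 Bb-7 F- Bb°7

E major down to F major is a major seventh; each chord root moves by that interval while the quality stays the same.
C♯-7: root C♯ down a major seventh → D, giving D-7.
A-7: root A down a major seventh → Bb, giving Bb-7.
E-: root E down a major seventh → F, giving F-.
A°7: root A down a major seventh → Bb, giving Bb°7.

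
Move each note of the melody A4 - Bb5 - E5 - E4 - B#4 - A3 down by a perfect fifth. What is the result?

D4 Eb5 A4 A3 E#4 D3

A4 down a perfect fifth is D4.
Bb5 down a perfect fifth is Eb5.
E5 down a perfect fifth is A4.
A perfect fifth down from E4 gives A3.
B#4: a fifth down reaches E, and 7 semitones makes it E#4.
A3: a fifth down reaches D, and 7 semitones makes it D3.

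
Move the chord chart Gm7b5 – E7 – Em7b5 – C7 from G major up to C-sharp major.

G major up to C-sharp major is an augmented fourth; each chord root moves by that interval while the quality stays the same.
Gm7b5: root G up an augmented fourth → C#, giving C#m7b5.
E7: root E up an augmented fourth → A#, giving A#7.
Em7b5: root E up an augmented fourth → A#, giving A#m7b5.
C7: root C up an augmented fourth → F#, giving F#7.

C#m7b5 A#7 A#m7b5 F#7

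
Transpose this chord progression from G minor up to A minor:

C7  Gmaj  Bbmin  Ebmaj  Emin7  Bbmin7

G minor up to A minor is a major second; each chord root moves by that interval while the quality stays the same.
C7: root C up a major second → D, giving D7.
Gmaj: root G up a major second → A, giving Amaj.
Bbmin: root Bb up a major second → C, giving Cmin.
Ebmaj: root Eb up a major second → F, giving Fmaj.
Emin7: root E up a major second → F#, giving F#min7.
Bbmin7: root Bb up a major second → C, giving Cmin7.

D7 Amaj Cmin Fmaj F#min7 Cmin7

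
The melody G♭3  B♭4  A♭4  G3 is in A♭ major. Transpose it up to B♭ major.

Ab3 C5 Bb4 A3

From A♭ up to B♭ is a major second; apply that to each pitch.
Gb3 gives Ab3
Bb4 gives C5
Ab4 gives Bb4
G3 gives A3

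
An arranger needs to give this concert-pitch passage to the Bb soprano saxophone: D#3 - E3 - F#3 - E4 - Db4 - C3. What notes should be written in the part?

E#3 F#3 G#3 F#4 Eb4 D3

The Bb soprano saxophone sounds a major second below written, so the written part must be a major second above concert — transpose each note up.
D#3 -> E#3
E3 -> F#3
F#3 -> G#3
E4 -> F#4
Db4 -> Eb4
C3 -> D3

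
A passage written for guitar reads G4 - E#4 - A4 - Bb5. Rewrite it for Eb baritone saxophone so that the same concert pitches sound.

First find concert pitch: the guitar sounds a perfect octave below written, so G4 E#4 A4 Bb5 sounds G3 E#3 A3 Bb4.
Then write for Eb baritone saxophone: it sounds a major thirteenth below written, so the part must be a major thirteenth above concert.
G3 → E5
E#3 → C##5
A3 → F#5
Bb4 → G6

E5 C##5 F#5 G6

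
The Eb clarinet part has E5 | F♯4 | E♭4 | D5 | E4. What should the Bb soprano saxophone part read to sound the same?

First find concert pitch: the Eb clarinet sounds a minor third above written, so E5 F♯4 E♭4 D5 E4 sounds G5 A4 Gb4 F5 G4.
Then write for Bb soprano saxophone: it sounds a major second below written, so the part must be a major second above concert.
G5 → A5
A4 → B4
Gb4 → Ab4
F5 → G5
G4 → A4

A5 B4 Ab4 G5 A4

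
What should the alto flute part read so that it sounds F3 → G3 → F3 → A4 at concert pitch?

Bb3 C4 Bb3 D5

The alto flute sounds a perfect fourth below written, so the written part must be a perfect fourth above concert — transpose each note up.
F3 gives Bb3
G3 gives C4
F3 gives Bb3
A4 gives D5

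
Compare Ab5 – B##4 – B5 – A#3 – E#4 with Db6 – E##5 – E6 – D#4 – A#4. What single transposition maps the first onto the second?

From Ab5 to Db6 is 4 letter names — a fourth of some quality.
Ab5 to Db6 is 5 semitones, which makes it a perfect fourth; the second version is higher, so the direction is up.
Checking another pair — E#4 → A#4 — gives the same interval.

up a perfect fourth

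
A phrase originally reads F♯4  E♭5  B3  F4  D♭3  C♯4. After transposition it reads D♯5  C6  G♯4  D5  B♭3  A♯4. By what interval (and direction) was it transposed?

Take the first pair: F#4 → D#5. F to D spans 6 letter names, so the interval is some kind of sixth.
F#4 to D#5 is 9 semitones, which makes it a major sixth; the second version is higher, so the direction is up.
Checking another pair — C#4 → A#4 — gives the same interval.

up a major sixth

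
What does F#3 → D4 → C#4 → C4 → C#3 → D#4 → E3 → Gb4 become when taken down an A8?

An augmented octave down from F#3 gives F2.
D4: an octave down reaches D, and 13 semitones makes it Db3.
C#4 down an augmented octave is C3.
An augmented octave down from C4 gives Cb3.
C#3 down an augmented octave is C2.
D#4: an octave down reaches D, and 13 semitones makes it D3.
E3: an octave down reaches E, and 13 semitones makes it Eb2.
Gb4: an octave down reaches G, and 13 semitones makes it Gbb3.

F2 Db3 C3 Cb3 C2 D3 Eb2 Gbb3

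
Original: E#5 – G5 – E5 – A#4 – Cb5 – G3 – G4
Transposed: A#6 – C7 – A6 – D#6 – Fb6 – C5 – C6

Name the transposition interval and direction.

From E#5 to A#6 is 11 letter names — an eleventh of some quality.
E#5 to A#6 is 17 semitones, which makes it a perfect eleventh; the second version is higher, so the direction is up.
Checking another pair — G4 → C6 — gives the same interval.

up a perfect eleventh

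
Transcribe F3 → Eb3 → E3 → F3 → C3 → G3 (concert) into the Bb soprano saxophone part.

G3 F3 F#3 G3 D3 A3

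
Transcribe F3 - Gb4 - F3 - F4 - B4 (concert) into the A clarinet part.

The A clarinet sounds a minor third below written, so the written part must be a minor third above concert — transpose each note up.
F3 becomes Ab3
Gb4 becomes Bbb4
F3 becomes Ab3
F4 becomes Ab4
B4 becomes D5

Ab3 Bbb4 Ab3 Ab4 D5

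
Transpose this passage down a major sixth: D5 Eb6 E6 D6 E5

A major sixth down from D5 gives F4.
Eb6: a sixth down reaches G, and 9 semitones makes it Gb5.
E6 down a major sixth is G5.
D6: a sixth down reaches F, and 9 semitones makes it F5.
E5 down a major sixth is G4.

F4 Gb5 G5 F5 G4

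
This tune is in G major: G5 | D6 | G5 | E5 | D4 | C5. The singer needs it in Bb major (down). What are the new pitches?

From G down to Bb is a major sixth; apply that to each pitch.
G5 becomes Bb4
D6 becomes F5
G5 becomes Bb4
E5 becomes G4
D4 becomes F3
C5 becomes Eb4

Bb4 F5 Bb4 G4 F3 Eb4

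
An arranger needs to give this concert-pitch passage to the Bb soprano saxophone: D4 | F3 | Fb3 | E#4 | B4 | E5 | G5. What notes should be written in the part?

The Bb soprano saxophone sounds a major second below written, so the written part must be a major second above concert — transpose each note up.
D4 becomes E4
F3 becomes G3
Fb3 becomes Gb3
E#4 becomes F##4
B4 becomes C#5
E5 becomes F#5
G5 becomes A5

E4 G3 Gb3 F##4 C#5 F#5 A5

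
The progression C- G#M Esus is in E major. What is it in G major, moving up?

Eb- BM Gsus

E major up to G major is a minor third; each chord root moves by that interval while the quality stays the same.
C-: root C up a minor third → Eb, giving Eb-.
G#M: root G# up a minor third → B, giving BM.
Esus: root E up a minor third → G, giving Gsus.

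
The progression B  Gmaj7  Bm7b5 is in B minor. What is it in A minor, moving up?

A Fmaj7 Am7b5

B minor up to A minor is a minor seventh; each chord root moves by that interval while the quality stays the same.
B: root B up a minor seventh → A, giving A.
Gmaj7: root G up a minor seventh → F, giving Fmaj7.
Bm7b5: root B up a minor seventh → A, giving Am7b5.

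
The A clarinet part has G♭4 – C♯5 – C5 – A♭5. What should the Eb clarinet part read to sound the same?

First find concert pitch: the A clarinet sounds a minor third below written, so G♭4 C♯5 C5 A♭5 sounds Eb4 A#4 A4 F5.
Then write for Eb clarinet: it sounds a minor third above written, so the part must be a minor third below concert.
Eb4 → C4
A#4 → F##4
A4 → F#4
F5 → D5

C4 F##4 F#4 D5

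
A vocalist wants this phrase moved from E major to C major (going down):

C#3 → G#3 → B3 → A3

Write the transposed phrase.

A2 E3 G3 F3

From E down to C is a major third; apply that to each pitch.
C#3 gives A2
G#3 gives E3
B3 gives G3
A3 gives F3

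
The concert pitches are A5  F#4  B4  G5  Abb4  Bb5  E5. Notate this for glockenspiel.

Written C4 sounds as C6 on the glockenspiel, so concert pitches are written a perfect fifteenth down.
A5 → A3
F#4 → F#2
B4 → B2
G5 → G3
Abb4 → Abb2
Bb5 → Bb3
E5 → E3

A3 F#2 B2 G3 Abb2 Bb3 E3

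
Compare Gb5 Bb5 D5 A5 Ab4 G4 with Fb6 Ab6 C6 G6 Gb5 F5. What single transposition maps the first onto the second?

up a minor seventh

Take the first pair: Gb5 → Fb6. G to F spans 7 letter names, so the interval is some kind of seventh.
Gb5 to Fb6 is 10 semitones, which makes it a minor seventh; the second version is higher, so the direction is up.
Checking another pair — G4 → F5 — gives the same interval.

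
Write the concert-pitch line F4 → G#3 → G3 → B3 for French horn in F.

C5 D#4 D4 F#4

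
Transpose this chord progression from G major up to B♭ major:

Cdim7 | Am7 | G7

G major up to B♭ major is a minor third; each chord root moves by that interval while the quality stays the same.
Cdim7: root C up a minor third → Eb, giving Ebdim7.
Am7: root A up a minor third → C, giving Cm7.
G7: root G up a minor third → Bb, giving Bb7.

Ebdim7 Cm7 Bb7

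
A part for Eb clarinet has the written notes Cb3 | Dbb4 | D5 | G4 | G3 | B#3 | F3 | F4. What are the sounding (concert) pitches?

Ebb3 Fbb4 F5 Bb4 Bb3 D#4 Ab3 Ab4

The Eb clarinet sounds a minor third above written, so transpose each written note up a minor third.
Cb3 to Ebb3
Dbb4 to Fbb4
D5 to F5
G4 to Bb4
G3 to Bb3
B#3 to D#4
F3 to Ab3
F4 to Ab4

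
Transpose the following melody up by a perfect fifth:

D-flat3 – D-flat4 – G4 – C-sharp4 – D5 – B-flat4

Ab3 Ab4 D5 G#4 A5 F5

Db3 becomes Ab3
Db4 becomes Ab4
G4 becomes D5
C#4 becomes G#4
D5 becomes A5
Bb4 becomes F5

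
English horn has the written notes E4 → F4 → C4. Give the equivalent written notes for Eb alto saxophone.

F#4 G4 D4

First find concert pitch: the English horn sounds a perfect fifth below written, so E4 F4 C4 sounds A3 Bb3 F3.
Then write for Eb alto saxophone: it sounds a major sixth below written, so the part must be a major sixth above concert.
A3 → F#4
Bb3 → G4
F3 → D4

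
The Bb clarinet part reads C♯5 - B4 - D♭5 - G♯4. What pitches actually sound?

B4 A4 Cb5 F#4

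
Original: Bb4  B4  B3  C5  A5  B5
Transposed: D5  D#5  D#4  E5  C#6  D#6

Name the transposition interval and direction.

From Bb4 to D5 is 3 letter names — a third of some quality.
Bb4 to D5 is 4 semitones, which makes it a major third; the second version is higher, so the direction is up.
Checking another pair — B5 → D#6 — gives the same interval.

up a major third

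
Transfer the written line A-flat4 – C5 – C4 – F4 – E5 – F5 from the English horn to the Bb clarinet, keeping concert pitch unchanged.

First find concert pitch: the English horn sounds a perfect fifth below written, so A-flat4 C5 C4 F4 E5 F5 sounds Db4 F4 F3 Bb3 A4 Bb4.
Then write for Bb clarinet: it sounds a major second below written, so the part must be a major second above concert.
Db4 → Eb4
F4 → G4
F3 → G3
Bb3 → C4
A4 → B4
Bb4 → C5

Eb4 G4 G3 C4 B4 C5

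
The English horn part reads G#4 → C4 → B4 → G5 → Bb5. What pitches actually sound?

The English horn sounds a perfect fifth below written, so transpose each written note down a perfect fifth.
G#4 -> C#4
C4 -> F3
B4 -> E4
G5 -> C5
Bb5 -> Eb5

C#4 F3 E4 C5 Eb5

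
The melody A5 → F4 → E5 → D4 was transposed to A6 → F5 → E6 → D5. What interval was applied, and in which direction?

up a perfect octave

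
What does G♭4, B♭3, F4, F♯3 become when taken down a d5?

Gb4 down a diminished fifth is C4.
Bb3 down a diminished fifth is E3.
A diminished fifth down from F4 gives B3.
F#3: a fifth down reaches B, and 6 semitones makes it B#2.

C4 E3 B3 B#2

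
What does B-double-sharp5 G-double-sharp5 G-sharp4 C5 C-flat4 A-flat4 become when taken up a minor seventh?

B##5 becomes A##6
G##5 becomes F##6
G#4 becomes F#5
C5 becomes Bb5
Cb4 becomes Bbb4
Ab4 becomes Gb5

A##6 F##6 F#5 Bb5 Bbb4 Gb5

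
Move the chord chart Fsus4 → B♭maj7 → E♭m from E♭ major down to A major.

E♭ major down to A major is a diminished fifth; each chord root moves by that interval while the quality stays the same.
Fsus4: root F down a diminished fifth → B, giving Bsus4.
B♭maj7: root B♭ down a diminished fifth → E, giving Emaj7.
E♭m: root E♭ down a diminished fifth → A, giving Am.

Bsus4 Emaj7 Am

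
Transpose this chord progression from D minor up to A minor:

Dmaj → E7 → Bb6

D minor up to A minor is a perfect fifth; each chord root moves by that interval while the quality stays the same.
Dmaj: root D up a perfect fifth → A, giving Amaj.
E7: root E up a perfect fifth → B, giving B7.
Bb6: root Bb up a perfect fifth → F, giving F6.

Amaj B7 F6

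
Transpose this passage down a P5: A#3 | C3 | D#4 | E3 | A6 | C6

D#3 F2 G#3 A2 D6 F5

A#3 -> D#3
C3 -> F2
D#4 -> G#3
E3 -> A2
A6 -> D6
C6 -> F5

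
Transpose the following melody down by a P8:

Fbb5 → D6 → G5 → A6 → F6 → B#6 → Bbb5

Fbb4 D5 G4 A5 F5 B#5 Bbb4

Fbb5 down a perfect octave is Fbb4.
D6 down a perfect octave is D5.
G5: an octave down reaches G, and 12 semitones makes it G4.
A6 down a perfect octave is A5.
A perfect octave down from F6 gives F5.
B#6: an octave down reaches B, and 12 semitones makes it B#5.
A perfect octave down from Bbb5 gives Bbb4.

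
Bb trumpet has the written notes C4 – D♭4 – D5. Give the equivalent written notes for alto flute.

Eb4 Fb4 F5

First find concert pitch: the Bb trumpet sounds a major second below written, so C4 D♭4 D5 sounds Bb3 Cb4 C5.
Then write for alto flute: it sounds a perfect fourth below written, so the part must be a perfect fourth above concert.
Bb3 → Eb4
Cb4 → Fb4
C5 → F5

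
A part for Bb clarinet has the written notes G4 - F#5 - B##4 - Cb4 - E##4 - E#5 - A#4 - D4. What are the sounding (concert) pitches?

Written C4 on the Bb clarinet sounds as Bb3, a major second lower; apply that shift to every note.
G4 gives F4
F#5 gives E5
B##4 gives A##4
Cb4 gives Bbb3
E##4 gives D##4
E#5 gives D#5
A#4 gives G#4
D4 gives C4

F4 E5 A##4 Bbb3 D##4 D#5 G#4 C4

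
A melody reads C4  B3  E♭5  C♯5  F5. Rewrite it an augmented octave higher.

C#5 B#4 E6 C##6 F#6

An augmented octave up from C4 gives C#5.
B3: an octave up reaches B, and 13 semitones makes it B#4.
Eb5: an octave up reaches E, and 13 semitones makes it E6.
C#5 up an augmented octave is C##6.
F5: an octave up reaches F, and 13 semitones makes it F#6.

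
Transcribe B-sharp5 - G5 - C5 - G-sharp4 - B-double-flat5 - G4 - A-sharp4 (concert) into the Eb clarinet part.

Written C4 sounds as Eb4 on the Eb clarinet, so concert pitches are written a minor third down.
B#5 to G##5
G5 to E5
C5 to A4
G#4 to E#4
Bbb5 to Gb5
G4 to E4
A#4 to F##4

G##5 E5 A4 E#4 Gb5 E4 F##4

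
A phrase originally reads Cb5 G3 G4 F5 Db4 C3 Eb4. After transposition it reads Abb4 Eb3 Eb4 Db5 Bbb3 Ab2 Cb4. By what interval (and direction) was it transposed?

down a major third

From Cb5 to Abb4 is 3 letter names — a third of some quality.
Abb4 to Cb5 is 4 semitones, which makes it a major third; the second version is lower, so the direction is down.
Checking another pair — Eb4 → Cb4 — gives the same interval.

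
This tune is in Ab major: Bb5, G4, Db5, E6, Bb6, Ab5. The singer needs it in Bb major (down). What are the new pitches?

C5 A3 Eb4 F#5 C6 Bb4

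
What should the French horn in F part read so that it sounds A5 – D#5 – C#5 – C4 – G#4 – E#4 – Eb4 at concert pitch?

E6 A#5 G#5 G4 D#5 B#4 Bb4

Written C4 sounds as F3 on the French horn in F, so concert pitches are written a perfect fifth up.
A5 to E6
D#5 to A#5
C#5 to G#5
C4 to G4
G#4 to D#5
E#4 to B#4
Eb4 to Bb4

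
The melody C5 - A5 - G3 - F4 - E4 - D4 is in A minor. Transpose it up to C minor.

Eb5 C6 Bb3 Ab4 G4 F4

A minor to C minor up is a minor third, so every note moves up by that interval.
C5 to Eb5
A5 to C6
G3 to Bb3
F4 to Ab4
E4 to G4
D4 to F4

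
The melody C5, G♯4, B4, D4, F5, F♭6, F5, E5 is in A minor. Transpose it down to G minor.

From A down to G is a major second; apply that to each pitch.
C5 becomes Bb4
G#4 becomes F#4
B4 becomes A4
D4 becomes C4
F5 becomes Eb5
Fb6 becomes Ebb6
F5 becomes Eb5
E5 becomes D5

Bb4 F#4 A4 C4 Eb5 Ebb6 Eb5 D5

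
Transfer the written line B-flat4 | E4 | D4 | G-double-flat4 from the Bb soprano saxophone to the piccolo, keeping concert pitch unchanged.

Ab3 D3 C3 Fbb3

First find concert pitch: the Bb soprano saxophone sounds a major second below written, so B-flat4 E4 D4 G-double-flat4 sounds Ab4 D4 C4 Fbb4.
Then write for piccolo: it sounds a perfect octave above written, so the part must be a perfect octave below concert.
Ab4 → Ab3
D4 → D3
C4 → C3
Fbb4 → Fbb3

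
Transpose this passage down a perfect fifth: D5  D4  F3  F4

D5 down a perfect fifth is G4.
D4: a fifth down reaches G, and 7 semitones makes it G3.
F3: a fifth down reaches B, and 7 semitones makes it Bb2.
A perfect fifth down from F4 gives Bb3.

G4 G3 Bb2 Bb3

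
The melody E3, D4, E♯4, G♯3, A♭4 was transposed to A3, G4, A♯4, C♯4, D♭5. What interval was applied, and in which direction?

From E3 to A3 is 4 letter names — a fourth of some quality.
E3 to A3 is 5 semitones, which makes it a perfect fourth; the second version is higher, so the direction is up.
Checking another pair — Ab4 → Db5 — gives the same interval.

up a perfect fourth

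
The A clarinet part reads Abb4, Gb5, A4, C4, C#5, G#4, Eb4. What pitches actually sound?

Fb4 Eb5 F#4 A3 A#4 E#4 C4

The A clarinet sounds a minor third below written, so transpose each written note down a minor third.
Abb4 to Fb4
Gb5 to Eb5
A4 to F#4
C4 to A3
C#5 to A#4
G#4 to E#4
Eb4 to C4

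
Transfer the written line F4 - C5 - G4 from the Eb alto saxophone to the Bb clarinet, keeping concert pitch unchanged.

Bb3 F4 C4

First find concert pitch: the Eb alto saxophone sounds a major sixth below written, so F4 C5 G4 sounds Ab3 Eb4 Bb3.
Then write for Bb clarinet: it sounds a major second below written, so the part must be a major second above concert.
Ab3 → Bb3
Eb4 → F4
Bb3 → C4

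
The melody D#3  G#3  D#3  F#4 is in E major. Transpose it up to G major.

E major to G major up is a minor third, so every note moves up by that interval.
D#3 becomes F#3
G#3 becomes B3
D#3 becomes F#3
F#4 becomes A4

F#3 B3 F#3 A4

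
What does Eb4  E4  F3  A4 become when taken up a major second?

Eb4 up a major second is F4.
E4 up a major second is F#4.
A major second up from F3 gives G3.
A4: a second up reaches B, and 2 semitones makes it B4.

F4 F#4 G3 B4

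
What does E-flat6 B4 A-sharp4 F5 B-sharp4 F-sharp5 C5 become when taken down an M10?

Cb5 G3 F#3 Db4 G#3 D4 Ab3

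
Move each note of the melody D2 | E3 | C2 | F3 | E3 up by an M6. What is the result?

B2 C#4 A2 D4 C#4

A major sixth up from D2 gives B2.
E3 up a major sixth is C#4.
C2 up a major sixth is A2.
A major sixth up from F3 gives D4.
A major sixth up from E3 gives C#4.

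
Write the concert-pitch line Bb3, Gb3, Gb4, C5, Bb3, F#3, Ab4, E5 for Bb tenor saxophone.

C5 Ab4 Ab5 D6 C5 G#4 Bb5 F#6

The Bb tenor saxophone sounds a major ninth below written, so the written part must be a major ninth above concert — transpose each note up.
Bb3 to C5
Gb3 to Ab4
Gb4 to Ab5
C5 to D6
Bb3 to C5
F#3 to G#4
Ab4 to Bb5
E5 to F#6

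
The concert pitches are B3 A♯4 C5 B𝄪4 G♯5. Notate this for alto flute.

E4 D#5 F5 E##5 C#6

Written C4 sounds as G3 on the alto flute, so concert pitches are written a perfect fourth up.
B3 gives E4
A#4 gives D#5
C5 gives F5
B##4 gives E##5
G#5 gives C#6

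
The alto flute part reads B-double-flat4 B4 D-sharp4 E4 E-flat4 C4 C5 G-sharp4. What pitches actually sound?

Fb4 F#4 A#3 B3 Bb3 G3 G4 D#4

The alto flute sounds a perfect fourth below written, so transpose each written note down a perfect fourth.
Bbb4 to Fb4
B4 to F#4
D#4 to A#3
E4 to B3
Eb4 to Bb3
C4 to G3
C5 to G4
G#4 to D#4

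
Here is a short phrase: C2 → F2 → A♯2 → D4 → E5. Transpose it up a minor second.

Db2 Gb2 B2 Eb4 F5

A minor second up from C2 gives Db2.
A minor second up from F2 gives Gb2.
A#2 up a minor second is B2.
D4: a second up reaches E, and 1 semitone makes it Eb4.
A minor second up from E5 gives F5.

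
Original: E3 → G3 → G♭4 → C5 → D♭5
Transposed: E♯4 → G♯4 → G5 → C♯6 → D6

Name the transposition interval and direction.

up an augmented octave

From E3 to E#4 is 8 letter names — an octave of some quality.
E3 to E#4 is 13 semitones, which makes it an augmented octave; the second version is higher, so the direction is up.
Checking another pair — Db5 → D6 — gives the same interval.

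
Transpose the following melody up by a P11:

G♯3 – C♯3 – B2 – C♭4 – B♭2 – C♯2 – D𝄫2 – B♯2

C#5 F#4 E4 Fb5 Eb4 F#3 Gbb3 E#4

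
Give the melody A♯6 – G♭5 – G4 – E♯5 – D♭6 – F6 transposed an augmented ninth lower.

A#6 becomes G5
Gb5 becomes Fbb4
G4 becomes Fb3
E#5 becomes D4
Db6 becomes Cbb5
F6 becomes Ebb5

G5 Fbb4 Fb3 D4 Cbb5 Ebb5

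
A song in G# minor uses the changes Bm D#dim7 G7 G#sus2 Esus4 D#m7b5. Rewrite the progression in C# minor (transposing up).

Em G#dim7 C7 C#sus2 Asus4 G#m7b5

G# minor up to C# minor is a perfect fourth; each chord root moves by that interval while the quality stays the same.
Bm: root B up a perfect fourth → E, giving Em.
D#dim7: root D# up a perfect fourth → G#, giving G#dim7.
G7: root G up a perfect fourth → C, giving C7.
G#sus2: root G# up a perfect fourth → C#, giving C#sus2.
Esus4: root E up a perfect fourth → A, giving Asus4.
D#m7b5: root D# up a perfect fourth → G#, giving G#m7b5.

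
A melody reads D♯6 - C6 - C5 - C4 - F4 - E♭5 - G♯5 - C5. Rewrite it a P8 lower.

D#6: an octave down reaches D, and 12 semitones makes it D#5.
C6 down a perfect octave is C5.
A perfect octave down from C5 gives C4.
C4 down a perfect octave is C3.
A perfect octave down from F4 gives F3.
Eb5 down a perfect octave is Eb4.
G#5 down a perfect octave is G#4.
A perfect octave down from C5 gives C4.

D#5 C5 C4 C3 F3 Eb4 G#4 C4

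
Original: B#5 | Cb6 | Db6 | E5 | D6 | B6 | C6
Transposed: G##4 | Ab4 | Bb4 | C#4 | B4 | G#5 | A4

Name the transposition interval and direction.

From B#5 to G##4 is 10 letter names — a tenth of some quality.
G##4 to B#5 is 15 semitones, which makes it a minor tenth; the second version is lower, so the direction is down.
Checking another pair — C6 → A4 — gives the same interval.

down a minor tenth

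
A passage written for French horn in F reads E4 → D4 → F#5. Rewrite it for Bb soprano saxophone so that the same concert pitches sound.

First find concert pitch: the French horn in F sounds a perfect fifth below written, so E4 D4 F#5 sounds A3 G3 B4.
Then write for Bb soprano saxophone: it sounds a major second below written, so the part must be a major second above concert.
A3 → B3
G3 → A3
B4 → C#5

B3 A3 C#5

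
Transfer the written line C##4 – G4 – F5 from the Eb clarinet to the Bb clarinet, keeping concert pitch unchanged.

F##4 C5 Bb5

First find concert pitch: the Eb clarinet sounds a minor third above written, so C##4 G4 F5 sounds E#4 Bb4 Ab5.
Then write for Bb clarinet: it sounds a major second below written, so the part must be a major second above concert.
E#4 → F##4
Bb4 → C5
Ab5 → Bb5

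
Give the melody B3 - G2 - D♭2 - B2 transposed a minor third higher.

D4 Bb2 Fb2 D3

B3 -> D4
G2 -> Bb2
Db2 -> Fb2
B2 -> D3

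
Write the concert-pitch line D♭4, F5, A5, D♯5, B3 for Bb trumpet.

Written C4 sounds as Bb3 on the Bb trumpet, so concert pitches are written a major second up.
Db4 → Eb4
F5 → G5
A5 → B5
D#5 → E#5
B3 → C#4

Eb4 G5 B5 E#5 C#4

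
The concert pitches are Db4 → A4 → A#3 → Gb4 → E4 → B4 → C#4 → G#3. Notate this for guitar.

Db5 A5 A#4 Gb5 E5 B5 C#5 G#4

Written C4 sounds as C3 on the guitar, so concert pitches are written a perfect octave up.
Db4 -> Db5
A4 -> A5
A#3 -> A#4
Gb4 -> Gb5
E4 -> E5
B4 -> B5
C#4 -> C#5
G#3 -> G#4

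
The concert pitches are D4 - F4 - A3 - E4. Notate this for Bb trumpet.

E4 G4 B3 F#4

The Bb trumpet sounds a major second below written, so the written part must be a major second above concert — transpose each note up.
D4 → E4
F4 → G4
A3 → B3
E4 → F#4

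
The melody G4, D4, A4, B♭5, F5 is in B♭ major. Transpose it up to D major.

B4 F#4 C#5 D6 A5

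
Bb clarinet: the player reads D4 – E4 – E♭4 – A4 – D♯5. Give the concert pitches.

C4 D4 Db4 G4 C#5

Written C4 on the Bb clarinet sounds as Bb3, a major second lower; apply that shift to every note.
D4 → C4
E4 → D4
Eb4 → Db4
A4 → G4
D#5 → C#5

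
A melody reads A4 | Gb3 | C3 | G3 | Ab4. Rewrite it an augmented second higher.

B#4 A3 D#3 A#3 B4

An augmented second up from A4 gives B#4.
Gb3 up an augmented second is A3.
An augmented second up from C3 gives D#3.
G3 up an augmented second is A#3.
Ab4: a second up reaches B, and 3 semitones makes it B4.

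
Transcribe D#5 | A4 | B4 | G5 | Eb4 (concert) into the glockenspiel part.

The glockenspiel sounds a perfect fifteenth above written, so the written part must be a perfect fifteenth below concert — transpose each note down.
D#5 gives D#3
A4 gives A2
B4 gives B2
G5 gives G3
Eb4 gives Eb2

D#3 A2 B2 G3 Eb2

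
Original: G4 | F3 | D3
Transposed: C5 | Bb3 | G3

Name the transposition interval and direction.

up a perfect fourth

From G4 to C5 is 4 letter names — a fourth of some quality.
G4 to C5 is 5 semitones, which makes it a perfect fourth; the second version is higher, so the direction is up.
Checking another pair — D3 → G3 — gives the same interval.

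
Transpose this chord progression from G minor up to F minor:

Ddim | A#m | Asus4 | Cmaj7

G minor up to F minor is a minor seventh; each chord root moves by that interval while the quality stays the same.
Ddim: root D up a minor seventh → C, giving Cdim.
A#m: root A# up a minor seventh → G#, giving G#m.
Asus4: root A up a minor seventh → G, giving Gsus4.
Cmaj7: root C up a minor seventh → Bb, giving Bbmaj7.

Cdim G#m Gsus4 Bbmaj7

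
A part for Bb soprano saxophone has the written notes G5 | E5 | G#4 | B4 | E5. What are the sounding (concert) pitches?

The Bb soprano saxophone sounds a major second below written, so transpose each written note down a major second.
G5 becomes F5
E5 becomes D5
G#4 becomes F#4
B4 becomes A4
E5 becomes D5

F5 D5 F#4 A4 D5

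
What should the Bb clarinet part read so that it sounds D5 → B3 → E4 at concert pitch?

The Bb clarinet sounds a major second below written, so the written part must be a major second above concert — transpose each note up.
D5 -> E5
B3 -> C#4
E4 -> F#4

E5 C#4 F#4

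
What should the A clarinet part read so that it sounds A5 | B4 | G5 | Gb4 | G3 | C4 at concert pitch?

C6 D5 Bb5 Bbb4 Bb3 Eb4

The A clarinet sounds a minor third below written, so the written part must be a minor third above concert — transpose each note up.
A5 -> C6
B4 -> D5
G5 -> Bb5
Gb4 -> Bbb4
G3 -> Bb3
C4 -> Eb4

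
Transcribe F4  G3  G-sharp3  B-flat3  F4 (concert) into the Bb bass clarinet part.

The Bb bass clarinet sounds a major ninth below written, so the written part must be a major ninth above concert — transpose each note up.
F4 → G5
G3 → A4
G#3 → A#4
Bb3 → C5
F4 → G5

G5 A4 A#4 C5 G5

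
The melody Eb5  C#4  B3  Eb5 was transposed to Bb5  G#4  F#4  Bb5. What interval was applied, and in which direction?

up a perfect fifth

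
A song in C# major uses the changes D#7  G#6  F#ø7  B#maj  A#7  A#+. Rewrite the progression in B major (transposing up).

C#7 F#6 Eø7 A#maj G#7 G#+

C# major up to B major is a minor seventh; each chord root moves by that interval while the quality stays the same.
D#7: root D# up a minor seventh → C#, giving C#7.
G#6: root G# up a minor seventh → F#, giving F#6.
F#ø7: root F# up a minor seventh → E, giving Eø7.
B#maj: root B# up a minor seventh → A#, giving A#maj.
A#7: root A# up a minor seventh → G#, giving G#7.
A#+: root A# up a minor seventh → G#, giving G#+.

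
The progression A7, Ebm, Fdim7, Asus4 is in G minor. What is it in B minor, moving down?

C#7 Gm Adim7 C#sus4

G minor down to B minor is a minor sixth; each chord root moves by that interval while the quality stays the same.
A7: root A down a minor sixth → C#, giving C#7.
Ebm: root Eb down a minor sixth → G, giving Gm.
Fdim7: root F down a minor sixth → A, giving Adim7.
Asus4: root A down a minor sixth → C#, giving C#sus4.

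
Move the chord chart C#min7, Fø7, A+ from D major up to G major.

D major up to G major is a perfect fourth; each chord root moves by that interval while the quality stays the same.
C#min7: root C# up a perfect fourth → F#, giving F#min7.
Fø7: root F up a perfect fourth → Bb, giving Bbø7.
A+: root A up a perfect fourth → D, giving D+.

F#min7 Bbø7 D+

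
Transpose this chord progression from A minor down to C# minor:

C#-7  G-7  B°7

A minor down to C# minor is a minor sixth; each chord root moves by that interval while the quality stays the same.
C#-7: root C# down a minor sixth → E#, giving E#-7.
G-7: root G down a minor sixth → B, giving B-7.
B°7: root B down a minor sixth → D#, giving D#°7.

E#-7 B-7 D#°7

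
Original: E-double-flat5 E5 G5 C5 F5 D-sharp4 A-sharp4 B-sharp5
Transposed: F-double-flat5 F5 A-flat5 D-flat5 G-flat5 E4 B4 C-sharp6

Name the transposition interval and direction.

Take the first pair: Ebb5 → Fbb5. E to F spans 2 letter names, so the interval is some kind of second.
Ebb5 to Fbb5 is 1 semitone, which makes it a minor second; the second version is higher, so the direction is up.
Checking another pair — B#5 → C#6 — gives the same interval.

up a minor second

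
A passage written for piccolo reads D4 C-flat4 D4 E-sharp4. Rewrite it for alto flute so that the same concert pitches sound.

G5 Fb5 G5 A#5

First find concert pitch: the piccolo sounds a perfect octave above written, so D4 C-flat4 D4 E-sharp4 sounds D5 Cb5 D5 E#5.
Then write for alto flute: it sounds a perfect fourth below written, so the part must be a perfect fourth above concert.
D5 → G5
Cb5 → Fb5
D5 → G5
E#5 → A#5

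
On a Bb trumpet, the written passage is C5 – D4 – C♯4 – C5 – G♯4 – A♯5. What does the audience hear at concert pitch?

Bb4 C4 B3 Bb4 F#4 G#5

The Bb trumpet sounds a major second below written, so transpose each written note down a major second.
C5 -> Bb4
D4 -> C4
C#4 -> B3
C5 -> Bb4
G#4 -> F#4
A#5 -> G#5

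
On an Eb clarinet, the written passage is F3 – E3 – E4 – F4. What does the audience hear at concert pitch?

Ab3 G3 G4 Ab4

The Eb clarinet sounds a minor third above written, so transpose each written note up a minor third.
F3 to Ab3
E3 to G3
E4 to G4
F4 to Ab4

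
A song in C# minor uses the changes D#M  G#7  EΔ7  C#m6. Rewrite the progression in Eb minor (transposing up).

FM Bb7 GbΔ7 Ebm6

C# minor up to Eb minor is a diminished third; each chord root moves by that interval while the quality stays the same.
D#M: root D# up a diminished third → F, giving FM.
G#7: root G# up a diminished third → Bb, giving Bb7.
EΔ7: root E up a diminished third → Gb, giving GbΔ7.
C#m6: root C# up a diminished third → Eb, giving Ebm6.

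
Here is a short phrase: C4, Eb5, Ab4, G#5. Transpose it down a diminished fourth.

G#3 B4 E4 D##5

C4: a fourth down reaches G, and 4 semitones makes it G#3.
Eb5: a fourth down reaches B, and 4 semitones makes it B4.
Ab4: a fourth down reaches E, and 4 semitones makes it E4.
G#5 down a diminished fourth is D##5.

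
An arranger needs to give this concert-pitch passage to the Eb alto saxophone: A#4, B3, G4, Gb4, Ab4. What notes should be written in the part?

F##5 G#4 E5 Eb5 F5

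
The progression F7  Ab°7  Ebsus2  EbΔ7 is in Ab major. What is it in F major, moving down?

D7 F°7 Csus2 CΔ7

Ab major down to F major is a minor third; each chord root moves by that interval while the quality stays the same.
F7: root F down a minor third → D, giving D7.
Ab°7: root Ab down a minor third → F, giving F°7.
Ebsus2: root Eb down a minor third → C, giving Csus2.
EbΔ7: root Eb down a minor third → C, giving CΔ7.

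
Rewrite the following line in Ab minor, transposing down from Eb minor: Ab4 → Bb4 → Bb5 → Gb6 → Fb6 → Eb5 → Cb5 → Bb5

Eb minor to Ab minor down is a perfect fifth, so every note moves down by that interval.
Ab4 becomes Db4
Bb4 becomes Eb4
Bb5 becomes Eb5
Gb6 becomes Cb6
Fb6 becomes Bbb5
Eb5 becomes Ab4
Cb5 becomes Fb4
Bb5 becomes Eb5

Db4 Eb4 Eb5 Cb6 Bbb5 Ab4 Fb4 Eb5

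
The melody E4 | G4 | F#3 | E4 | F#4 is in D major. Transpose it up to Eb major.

F4 Ab4 G3 F4 G4

D major to Eb major up is a minor second, so every note moves up by that interval.
E4 becomes F4
G4 becomes Ab4
F#3 becomes G3
E4 becomes F4
F#4 becomes G4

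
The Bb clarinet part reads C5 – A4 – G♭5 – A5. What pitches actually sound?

Written C4 on the Bb clarinet sounds as Bb3, a major second lower; apply that shift to every note.
C5 → Bb4
A4 → G4
Gb5 → Fb5
A5 → G5

Bb4 G4 Fb5 G5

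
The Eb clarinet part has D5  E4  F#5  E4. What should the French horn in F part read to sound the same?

C6 D5 E6 D5

First find concert pitch: the Eb clarinet sounds a minor third above written, so D5 E4 F#5 E4 sounds F5 G4 A5 G4.
Then write for French horn in F: it sounds a perfect fifth below written, so the part must be a perfect fifth above concert.
F5 → C6
G4 → D5
A5 → E6
G4 → D5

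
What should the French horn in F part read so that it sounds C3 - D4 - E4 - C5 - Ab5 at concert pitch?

Written C4 sounds as F3 on the French horn in F, so concert pitches are written a perfect fifth up.
C3 -> G3
D4 -> A4
E4 -> B4
C5 -> G5
Ab5 -> Eb6

G3 A4 B4 G5 Eb6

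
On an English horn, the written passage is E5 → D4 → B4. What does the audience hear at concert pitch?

The English horn sounds a perfect fifth below written, so transpose each written note down a perfect fifth.
E5 -> A4
D4 -> G3
B4 -> E4

A4 G3 E4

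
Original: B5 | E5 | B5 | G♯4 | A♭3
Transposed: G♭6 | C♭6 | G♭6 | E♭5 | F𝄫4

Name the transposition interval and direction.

From B5 to Gb6 is 6 letter names — a sixth of some quality.
B5 to Gb6 is 7 semitones, which makes it a diminished sixth; the second version is higher, so the direction is up.
Checking another pair — Ab3 → Fbb4 — gives the same interval.

up a diminished sixth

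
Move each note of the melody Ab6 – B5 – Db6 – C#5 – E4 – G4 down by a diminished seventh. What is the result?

B5 C##5 E5 D##4 F##3 A#3

Ab6 becomes B5
B5 becomes C##5
Db6 becomes E5
C#5 becomes D##4
E4 becomes F##3
G4 becomes A#3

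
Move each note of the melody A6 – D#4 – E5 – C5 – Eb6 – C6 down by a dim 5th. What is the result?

D#6 G##3 A#4 F#4 A5 F#5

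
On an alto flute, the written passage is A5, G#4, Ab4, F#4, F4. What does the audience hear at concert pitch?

The alto flute sounds a perfect fourth below written, so transpose each written note down a perfect fourth.
A5 becomes E5
G#4 becomes D#4
Ab4 becomes Eb4
F#4 becomes C#4
F4 becomes C4

E5 D#4 Eb4 C#4 C4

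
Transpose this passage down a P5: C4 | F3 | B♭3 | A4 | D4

F3 Bb2 Eb3 D4 G3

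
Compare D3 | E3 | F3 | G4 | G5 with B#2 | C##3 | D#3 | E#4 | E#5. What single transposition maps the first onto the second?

Take the first pair: D3 → B#2. D to B spans 3 letter names, so the interval is some kind of third.
B#2 to D3 is 2 semitones, which makes it a diminished third; the second version is lower, so the direction is down.
Checking another pair — G5 → E#5 — gives the same interval.

down a diminished third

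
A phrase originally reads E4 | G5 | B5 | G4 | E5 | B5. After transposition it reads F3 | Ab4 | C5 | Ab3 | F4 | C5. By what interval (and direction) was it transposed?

down a major seventh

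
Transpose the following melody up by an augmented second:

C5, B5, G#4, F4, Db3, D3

D#5 C##6 A##4 G#4 E3 E#3

C5: a second up reaches D, and 3 semitones makes it D#5.
B5: a second up reaches C, and 3 semitones makes it C##6.
G#4: a second up reaches A, and 3 semitones makes it A##4.
F4: a second up reaches G, and 3 semitones makes it G#4.
An augmented second up from Db3 gives E3.
An augmented second up from D3 gives E#3.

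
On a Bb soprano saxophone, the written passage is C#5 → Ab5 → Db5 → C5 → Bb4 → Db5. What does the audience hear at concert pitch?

The Bb soprano saxophone sounds a major second below written, so transpose each written note down a major second.
C#5 to B4
Ab5 to Gb5
Db5 to Cb5
C5 to Bb4
Bb4 to Ab4
Db5 to Cb5

B4 Gb5 Cb5 Bb4 Ab4 Cb5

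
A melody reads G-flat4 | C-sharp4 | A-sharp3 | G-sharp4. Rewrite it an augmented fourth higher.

C5 F##4 D##4 C##5

Gb4: a fourth up reaches C, and 6 semitones makes it C5.
C#4 up an augmented fourth is F##4.
An augmented fourth up from A#3 gives D##4.
G#4: a fourth up reaches C, and 6 semitones makes it C##5.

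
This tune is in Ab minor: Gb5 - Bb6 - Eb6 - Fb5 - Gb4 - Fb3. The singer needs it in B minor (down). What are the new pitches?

Ab minor to B minor down is a diminished seventh, so every note moves down by that interval.
Gb5 → A4
Bb6 → C#6
Eb6 → F#5
Fb5 → G4
Gb4 → A3
Fb3 → G2

A4 C#6 F#5 G4 A3 G2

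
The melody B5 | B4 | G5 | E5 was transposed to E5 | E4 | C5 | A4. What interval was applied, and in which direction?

down a perfect fifth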